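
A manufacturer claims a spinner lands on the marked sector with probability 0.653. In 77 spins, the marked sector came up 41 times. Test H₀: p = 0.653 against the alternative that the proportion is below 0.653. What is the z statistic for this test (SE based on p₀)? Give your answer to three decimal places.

p̂ = 41/77 ≈ 0.53247.
SE = √(p₀(1−p₀)/n) = √(0.22659/77) = 0.05425.
z = (0.53247 − 0.653)/0.05425 = -0.12053/0.05425 = -2.222.
p-value = P(Z < -2.222) ≈ 0.0131.

z = -2.222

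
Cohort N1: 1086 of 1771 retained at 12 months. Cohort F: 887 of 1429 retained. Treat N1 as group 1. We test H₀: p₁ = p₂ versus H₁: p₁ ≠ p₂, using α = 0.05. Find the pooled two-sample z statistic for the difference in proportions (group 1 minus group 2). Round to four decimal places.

z = -0.4338

p̂₁ = 1086/1771 = 0.613213, p̂₂ = 887/1429 = 0.620714.
Pooled p̂ = (1086+887)/(1771+1429) = 1973/3200 = 0.616563.
SE = √(p̂(1−p̂)(1/n₁+1/n₂)) = √(0.616563·0.383437·0.00126444) = √(0.000298931) = 0.017290.
z = (0.613213 − 0.620714)/0.017290 = -0.007501/0.017290 = -0.4338.
p-value = 2·P(Z > 0.434) ≈ 0.6644. With α = 0.05, fail to reject H₀.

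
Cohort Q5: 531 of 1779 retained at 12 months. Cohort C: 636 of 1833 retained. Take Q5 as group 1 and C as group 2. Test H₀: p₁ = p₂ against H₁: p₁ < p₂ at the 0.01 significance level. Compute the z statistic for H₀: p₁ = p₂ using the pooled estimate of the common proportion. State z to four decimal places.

z = -3.1154

p̂₁ = 531/1779 = 0.2984823, p̂₂ = 636/1833 = 0.3469722.
Pooled p̂ = (531+636)/(1779+1833) = 1167/3612 = 0.3230897.
SE = √(0.218703 × 0.00110767) = 0.0155644.
z = (0.2984823 − 0.3469722)/0.0155644 = -0.0484899/0.0155644 = -3.1154.
p-value = P(Z < -3.115) ≈ 0.0009, so at α = 0.01 we reject H₀.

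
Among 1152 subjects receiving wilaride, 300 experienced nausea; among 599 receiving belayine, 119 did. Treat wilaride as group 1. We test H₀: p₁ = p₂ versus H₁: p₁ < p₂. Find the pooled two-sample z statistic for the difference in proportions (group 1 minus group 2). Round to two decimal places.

z = 2.87

p̂₁ = 300/1152 ≈ 0.2604, p̂₂ = 119/599 ≈ 0.1987.
Pooled p̂ = (300+119)/(1152+599) = 419/1751 = 0.2393.
SE = √(0.182031 × 0.0025375) = 0.0215.
z = (0.2604 − 0.1987)/0.0215 = 0.0617/0.0215 = 2.87.
p-value = P(Z < 2.873) ≈ 0.9980.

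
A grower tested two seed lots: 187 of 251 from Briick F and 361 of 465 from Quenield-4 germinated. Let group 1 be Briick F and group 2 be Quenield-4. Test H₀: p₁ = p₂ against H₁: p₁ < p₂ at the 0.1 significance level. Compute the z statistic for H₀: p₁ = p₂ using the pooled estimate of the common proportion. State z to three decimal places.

p̂₁ = 187/251 = 0.74502, p̂₂ = 361/465 = 0.77634.
Pooled p̂ = (187+361)/(251+465) = 548/716 = 0.76536.
SE = √(p̂(1−p̂)(1/n₁+1/n₂)) = √(0.76536·0.23464·0.0061346) = √(0.00110167) = 0.03319.
z = (0.74502 − 0.77634)/0.03319 = -0.03132/0.03319 = -0.944.
p-value = P(Z < -0.944) ≈ 0.1727; since p > α = 0.1, fail to reject H₀.

z = -0.944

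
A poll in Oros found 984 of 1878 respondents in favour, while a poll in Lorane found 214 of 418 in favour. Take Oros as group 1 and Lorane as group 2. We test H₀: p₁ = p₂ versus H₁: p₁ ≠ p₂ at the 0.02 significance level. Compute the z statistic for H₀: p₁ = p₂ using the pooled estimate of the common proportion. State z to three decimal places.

p̂₁ = 984/1878 = 0.52396, p̂₂ = 214/418 = 0.51196.
Pooled p̂ = (984+214)/(1878+418) = 1198/2296 = 0.52178.
SE = √(0.249526 × 0.00292483) = 0.02702.
z = (0.52396 − 0.51196)/0.02702 = 0.01200/0.02702 = 0.444.
Two-sided p-value ≈ 2·Φ(−0.444) = 0.6569. With α = 0.02, fail to reject H₀.

z = 0.444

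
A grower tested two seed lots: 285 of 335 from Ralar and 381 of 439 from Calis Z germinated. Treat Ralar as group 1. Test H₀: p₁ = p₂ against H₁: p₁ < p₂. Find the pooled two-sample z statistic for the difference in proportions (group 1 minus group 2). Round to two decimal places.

z = -0.68

p̂₁ = 285/335 ≈ 0.85075, p̂₂ = 381/439 ≈ 0.86788.
Pooled p̂ = (285+381)/(335+439) = 666/774 = 0.86047.
SE = √(p̂(1−p̂)(1/n₁+1/n₂)) = √(0.86047·0.13953·0.00526298) = √(0.000631899) = 0.02514.
z = (0.85075 − 0.86788)/0.02514 = -0.01713/0.02514 = -0.68.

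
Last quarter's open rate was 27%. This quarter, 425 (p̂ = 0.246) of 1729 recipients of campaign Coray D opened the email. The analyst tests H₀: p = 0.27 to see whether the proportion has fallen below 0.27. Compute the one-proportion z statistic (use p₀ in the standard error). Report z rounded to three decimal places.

z = -2.266

p̂ = 425/1729 ≈ 0.245807.
Under H₀, SE = √(0.27·0.73/1729) = √(0.000113997) = 0.010677.
z = (0.245807 − 0.27)/0.010677 = -0.024193/0.010677 = -2.266.
p-value = P(Z < -2.266) ≈ 0.0117.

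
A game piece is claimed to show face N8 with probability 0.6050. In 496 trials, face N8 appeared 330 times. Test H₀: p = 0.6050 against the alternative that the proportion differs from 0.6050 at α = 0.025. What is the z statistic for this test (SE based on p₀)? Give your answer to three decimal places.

z = 2.748

p̂ = 330/496 = 0.66532.
SE = √(p₀(1−p₀)/n) = √(0.23897/496) = 0.02195.
z = (0.66532 − 0.605)/0.02195 = 0.06032/0.02195 = 2.748.
Two-sided p-value ≈ 2·Φ(−2.748) = 0.0060. With α = 0.025, reject H₀.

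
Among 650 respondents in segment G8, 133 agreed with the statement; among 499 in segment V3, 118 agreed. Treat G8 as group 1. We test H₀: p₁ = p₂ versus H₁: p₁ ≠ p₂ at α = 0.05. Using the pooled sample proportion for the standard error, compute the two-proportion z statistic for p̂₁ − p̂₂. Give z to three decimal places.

p̂₁ = 133/650 = 0.20462, p̂₂ = 118/499 = 0.23647.
Pooled p̂ = (133+118)/(650+499) = 251/1149 = 0.21845.
SE = √(p̂(1−p̂)(1/n₁+1/n₂)) = √(0.21845·0.78155·0.00354247) = √(0.000604806) = 0.02459.
z = (0.20462 − 0.23647)/0.02459 = -0.03185/0.02459 = -1.295.
p-value = 2·P(Z > 1.295) ≈ 0.1952; since p > α = 0.05, fail to reject H₀.

z = -1.295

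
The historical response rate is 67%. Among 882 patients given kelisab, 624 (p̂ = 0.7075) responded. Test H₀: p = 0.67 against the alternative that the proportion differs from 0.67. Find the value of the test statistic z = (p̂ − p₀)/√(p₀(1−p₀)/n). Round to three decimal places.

p̂ = 624/882 ≈ 0.707483.
Standard error under H₀: √(0.67×0.33/882) = 0.015833.
z = (0.707483 − 0.67)/0.015833 = 0.037483/0.015833 = 2.367.

z = 2.367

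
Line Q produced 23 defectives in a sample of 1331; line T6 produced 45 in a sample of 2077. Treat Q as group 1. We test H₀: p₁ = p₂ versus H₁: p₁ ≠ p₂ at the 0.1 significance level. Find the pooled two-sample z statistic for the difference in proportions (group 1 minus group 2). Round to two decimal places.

z = -0.89

p̂₁ = 23/1331 = 0.01728, p̂₂ = 45/2077 = 0.02167.
Pooled p̂ = (23+45)/(1331+2077) = 68/3408 = 0.01995.
SE = √(p̂(1−p̂)(1/n₁+1/n₂)) = √(0.01995·0.98005·0.00123278) = √(2.41069e-05) = 0.00491.
z = (0.01728 − 0.02167)/0.00491 = -0.00439/0.00491 = -0.89.
Two-sided p-value ≈ 2·Φ(−0.893) = 0.3717; since p > α = 0.1, fail to reject H₀.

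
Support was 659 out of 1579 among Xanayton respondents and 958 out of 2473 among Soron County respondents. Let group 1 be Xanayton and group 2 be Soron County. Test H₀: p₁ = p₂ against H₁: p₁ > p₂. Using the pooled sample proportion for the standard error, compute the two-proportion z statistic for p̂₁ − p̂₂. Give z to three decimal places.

z = 1.900

p̂₁ = 659/1579 ≈ 0.41735, p̂₂ = 958/2473 ≈ 0.38738.
Pooled p̂ = (659+958)/(1579+2473) = 1617/4052 = 0.39906.
SE = √(p̂(1−p̂)(1/n₁+1/n₂)) = √(0.39906·0.60094·0.00103768) = √(0.000248848) = 0.01577.
z = (0.41735 − 0.38738)/0.01577 = 0.02997/0.01577 = 1.900.
p-value = P(Z > 1.900) ≈ 0.0287.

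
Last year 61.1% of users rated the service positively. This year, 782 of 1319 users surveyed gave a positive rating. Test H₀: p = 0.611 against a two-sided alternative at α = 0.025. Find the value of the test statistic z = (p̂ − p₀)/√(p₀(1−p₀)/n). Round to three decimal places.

z = -1.350

p̂ = 782/1319 = 0.592873.
Under H₀, SE = √(0.611·0.389/1319) = √(0.000180196) = 0.013424.
z = (0.592873 − 0.611)/0.013424 = -0.018127/0.013424 = -1.350.
Two-sided p-value ≈ 2·Φ(−1.350) = 0.1769; since p > α = 0.025, fail to reject H₀.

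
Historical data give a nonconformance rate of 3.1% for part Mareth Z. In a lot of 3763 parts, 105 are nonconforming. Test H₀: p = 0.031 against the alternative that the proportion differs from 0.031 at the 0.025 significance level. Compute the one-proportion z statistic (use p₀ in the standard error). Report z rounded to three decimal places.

p̂ = 105/3763 = 0.027903.
SE = √(p₀(1−p₀)/n) = √(0.030039/3763) = 0.002825.
z = (0.027903 − 0.031)/0.002825 = -0.003097/0.002825 = -1.096.
Two-sided p-value ≈ 2·Φ(−1.096) = 0.2731. With α = 0.025, fail to reject H₀.

z = -1.096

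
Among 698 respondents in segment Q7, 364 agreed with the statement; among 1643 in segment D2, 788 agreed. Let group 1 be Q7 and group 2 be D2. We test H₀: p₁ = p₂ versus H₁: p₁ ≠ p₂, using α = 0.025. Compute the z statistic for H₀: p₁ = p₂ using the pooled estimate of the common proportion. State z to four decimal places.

z = 1.8541

p̂₁ = 364/698 ≈ 0.521490, p̂₂ = 788/1643 ≈ 0.479610.
Pooled p̂ = (364+788)/(698+1643) = 1152/2341 = 0.492097.
SE = √(0.249938 × 0.00204131) = 0.022588.
z = (0.521490 − 0.479610)/0.022588 = 0.041880/0.022588 = 1.8541.
p-value = 2·P(Z > 1.854) ≈ 0.0637, so at α = 0.025 we fail to reject H₀.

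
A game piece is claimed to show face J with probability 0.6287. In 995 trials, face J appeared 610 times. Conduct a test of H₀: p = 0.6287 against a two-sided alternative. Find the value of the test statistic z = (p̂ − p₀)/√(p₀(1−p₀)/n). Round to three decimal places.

z = -1.021

p̂ = 610/995 ≈ 0.613065.
SE = √(p₀(1−p₀)/n) = √(0.23344/995) = 0.015317.
z = (0.613065 − 0.6287)/0.015317 = -0.015635/0.015317 = -1.021.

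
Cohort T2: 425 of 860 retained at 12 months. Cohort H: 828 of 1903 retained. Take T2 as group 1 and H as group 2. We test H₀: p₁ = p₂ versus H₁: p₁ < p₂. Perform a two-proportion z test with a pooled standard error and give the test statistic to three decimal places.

z = 2.888

p̂₁ = 425/860 = 0.49419, p̂₂ = 828/1903 = 0.43510.
Pooled p̂ = (425+828)/(860+1903) = 1253/2763 = 0.45349.
SE = √(p̂(1−p̂)(1/n₁+1/n₂)) = √(0.45349·0.54651·0.00168828) = √(0.000418418) = 0.02046.
z = (0.49419 − 0.43510)/0.02046 = 0.05909/0.02046 = 2.888.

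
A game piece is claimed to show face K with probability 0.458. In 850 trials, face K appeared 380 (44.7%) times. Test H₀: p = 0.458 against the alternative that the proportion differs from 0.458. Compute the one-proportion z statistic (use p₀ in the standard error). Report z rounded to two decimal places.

z = -0.64

p̂ = 380/850 ≈ 0.4471.
SE = √(p₀(1−p₀)/n) = √(0.24824/850) = 0.0171.
z = (0.4471 − 0.458)/0.0171 = -0.0109/0.0171 = -0.64.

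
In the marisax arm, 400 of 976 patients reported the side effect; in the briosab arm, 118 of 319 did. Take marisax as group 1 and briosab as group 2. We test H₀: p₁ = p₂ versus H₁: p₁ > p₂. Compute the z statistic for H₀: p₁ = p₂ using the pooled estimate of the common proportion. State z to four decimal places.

z = 1.2638

p̂₁ = 400/976 = 0.409836, p̂₂ = 118/319 = 0.369906.
Pooled p̂ = (400+118)/(976+319) = 518/1295 = 0.400000.
SE = √(p̂(1−p̂)(1/n₁+1/n₂)) = √(0.400000·0.600000·0.00415939) = √(0.000998253) = 0.031595.
z = (0.409836 − 0.369906)/0.031595 = 0.039930/0.031595 = 1.2638.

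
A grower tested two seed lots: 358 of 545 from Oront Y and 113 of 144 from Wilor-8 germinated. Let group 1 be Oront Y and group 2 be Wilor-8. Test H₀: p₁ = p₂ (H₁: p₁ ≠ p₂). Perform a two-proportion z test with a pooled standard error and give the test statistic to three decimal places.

z = -2.934

p̂₁ = 358/545 = 0.656881, p̂₂ = 113/144 = 0.784722.
Pooled p̂ = (358+113)/(545+144) = 471/689 = 0.683599.
SE = √(0.216291 × 0.00877931) = 0.043576.
z = (0.656881 − 0.784722)/0.043576 = -0.127841/0.043576 = -2.934.
p-value = 2·P(Z > 2.934) ≈ 0.0033.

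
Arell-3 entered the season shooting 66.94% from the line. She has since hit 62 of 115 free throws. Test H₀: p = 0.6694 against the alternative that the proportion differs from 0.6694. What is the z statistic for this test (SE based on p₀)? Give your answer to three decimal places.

z = -2.970

p̂ = 62/115 ≈ 0.539130.
Under H₀, SE = √(0.6694·0.3306/115) = √(0.00192438) = 0.043868.
z = (0.539130 − 0.6694)/0.043868 = -0.130270/0.043868 = -2.970.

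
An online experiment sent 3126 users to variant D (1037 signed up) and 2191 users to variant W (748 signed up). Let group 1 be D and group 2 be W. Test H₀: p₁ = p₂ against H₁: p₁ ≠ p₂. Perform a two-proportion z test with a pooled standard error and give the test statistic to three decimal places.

z = -0.734

p̂₁ = 1037/3126 = 0.331734, p̂₂ = 748/2191 = 0.341397.
Pooled p̂ = (1037+748)/(3126+2191) = 1785/5317 = 0.335716.
SE = √(0.223011 × 0.00077631) = 0.013158.
z = (0.331734 − 0.341397)/0.013158 = -0.009663/0.013158 = -0.734.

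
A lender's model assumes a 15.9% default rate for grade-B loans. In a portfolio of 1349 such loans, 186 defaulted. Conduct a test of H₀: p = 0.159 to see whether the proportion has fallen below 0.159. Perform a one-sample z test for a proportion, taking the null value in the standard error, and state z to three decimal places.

p̂ = 186/1349 = 0.137880.
Under H₀, SE = √(0.159·0.841/1349) = √(9.91245e-05) = 0.009956.
z = (0.137880 − 0.159)/0.009956 = -0.021120/0.009956 = -2.121.

z = -2.121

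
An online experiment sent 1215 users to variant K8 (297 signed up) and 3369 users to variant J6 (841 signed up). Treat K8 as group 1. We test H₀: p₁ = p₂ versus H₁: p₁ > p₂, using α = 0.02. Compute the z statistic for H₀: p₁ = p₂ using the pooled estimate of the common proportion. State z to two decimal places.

z = -0.36

p̂₁ = 297/1215 ≈ 0.2444, p̂₂ = 841/3369 ≈ 0.2496.
Pooled p̂ = (297+841)/(1215+3369) = 1138/4584 = 0.2483.
SE = √(p̂(1−p̂)(1/n₁+1/n₂)) = √(0.2483·0.7517·0.00111987) = √(0.000208995) = 0.0145.
z = (0.2444 − 0.2496)/0.0145 = -0.0052/0.0145 = -0.36.
p-value = P(Z > -0.359) ≈ 0.6401; since p > α = 0.02, fail to reject H₀.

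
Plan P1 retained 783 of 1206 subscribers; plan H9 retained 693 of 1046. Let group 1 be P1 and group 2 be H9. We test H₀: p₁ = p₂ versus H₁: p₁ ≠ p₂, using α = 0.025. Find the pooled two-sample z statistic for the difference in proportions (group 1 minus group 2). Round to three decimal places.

p̂₁ = 783/1206 ≈ 0.64925, p̂₂ = 693/1046 ≈ 0.66252.
Pooled p̂ = (783+693)/(1206+1046) = 1476/2252 = 0.65542.
SE = √(p̂(1−p̂)(1/n₁+1/n₂)) = √(0.65542·0.34458·0.00178521) = √(0.000403182) = 0.02008.
z = (0.64925 − 0.66252)/0.02008 = -0.01327/0.02008 = -0.661.
Two-sided p-value ≈ 2·Φ(−0.661) = 0.5087; since p > α = 0.025, fail to reject H₀.

z = -0.661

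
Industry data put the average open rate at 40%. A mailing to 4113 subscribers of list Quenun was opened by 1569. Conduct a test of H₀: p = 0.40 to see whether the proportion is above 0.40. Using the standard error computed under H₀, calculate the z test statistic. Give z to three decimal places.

z = -2.425

p̂ = 1569/4113 = 0.38147.
Under H₀, SE = √(0.4·0.6/4113) = √(5.83516e-05) = 0.00764.
z = (0.38147 − 0.4)/0.00764 = -0.01853/0.00764 = -2.425.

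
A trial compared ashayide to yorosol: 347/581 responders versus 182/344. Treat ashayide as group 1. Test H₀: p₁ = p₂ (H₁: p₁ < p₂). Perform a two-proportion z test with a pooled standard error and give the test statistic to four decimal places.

p̂₁ = 347/581 = 0.597246, p̂₂ = 182/344 = 0.529070.
Pooled p̂ = (347+182)/(581+344) = 529/925 = 0.571892.
SE = √(0.244832 × 0.00462815) = 0.033662.
z = (0.597246 − 0.529070)/0.033662 = 0.068176/0.033662 = 2.0253.
p-value = P(Z < 2.025) ≈ 0.9786.

z = 2.0253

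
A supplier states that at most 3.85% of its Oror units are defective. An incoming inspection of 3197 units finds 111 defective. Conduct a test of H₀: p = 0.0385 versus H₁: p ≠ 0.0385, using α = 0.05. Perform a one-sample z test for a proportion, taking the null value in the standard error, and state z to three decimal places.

z = -1.111

p̂ = 111/3197 ≈ 0.034720.
Under H₀, SE = √(0.0385·0.9615/3197) = √(1.15789e-05) = 0.003403.
z = (0.034720 − 0.0385)/0.003403 = -0.003780/0.003403 = -1.111.
p-value = 2·P(Z > 1.111) ≈ 0.2666. With α = 0.05, fail to reject H₀.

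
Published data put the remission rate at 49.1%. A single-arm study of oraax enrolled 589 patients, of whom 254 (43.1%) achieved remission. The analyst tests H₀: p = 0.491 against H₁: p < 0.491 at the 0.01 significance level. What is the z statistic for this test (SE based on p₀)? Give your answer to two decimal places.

p̂ = 254/589 ≈ 0.4312.
Standard error under H₀: √(0.491×0.509/589) = 0.0206.
z = (0.4312 − 0.491)/0.0206 = -0.0598/0.0206 = -2.90.
p-value = P(Z < -2.901) ≈ 0.0019. With α = 0.01, reject H₀.

z = -2.90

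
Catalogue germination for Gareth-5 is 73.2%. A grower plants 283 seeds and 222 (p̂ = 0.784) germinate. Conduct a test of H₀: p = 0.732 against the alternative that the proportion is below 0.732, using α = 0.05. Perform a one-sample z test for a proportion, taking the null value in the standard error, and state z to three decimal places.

z = 1.992

p̂ = 222/283 = 0.78445.
SE = √(p₀(1−p₀)/n) = √(0.19618/283) = 0.02633.
z = (0.78445 − 0.732)/0.02633 = 0.05245/0.02633 = 1.992.
p-value = P(Z < 1.992) ≈ 0.9768. With α = 0.05, fail to reject H₀.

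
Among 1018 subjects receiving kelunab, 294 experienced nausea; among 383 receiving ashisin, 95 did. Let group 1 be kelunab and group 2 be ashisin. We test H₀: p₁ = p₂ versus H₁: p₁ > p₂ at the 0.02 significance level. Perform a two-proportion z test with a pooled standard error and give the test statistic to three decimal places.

z = 1.518

p̂₁ = 294/1018 ≈ 0.28880, p̂₂ = 95/383 ≈ 0.24804.
Pooled p̂ = (294+95)/(1018+383) = 389/1401 = 0.27766.
SE = √(0.200564 × 0.00359328) = 0.02685.
z = (0.28880 − 0.24804)/0.02685 = 0.04076/0.02685 = 1.518.
p-value = P(Z > 1.518) ≈ 0.0645, so at α = 0.02 we fail to reject H₀.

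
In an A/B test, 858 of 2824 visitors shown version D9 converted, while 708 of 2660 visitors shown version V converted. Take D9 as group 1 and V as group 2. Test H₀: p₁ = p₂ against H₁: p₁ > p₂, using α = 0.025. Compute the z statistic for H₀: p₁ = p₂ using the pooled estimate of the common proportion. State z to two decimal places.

z = 3.09

p̂₁ = 858/2824 = 0.30382, p̂₂ = 708/2660 = 0.26617.
Pooled p̂ = (858+708)/(2824+2660) = 1566/5484 = 0.28556.
SE = √(p̂(1−p̂)(1/n₁+1/n₂)) = √(0.28556·0.71444·0.000730047) = √(0.00014894) = 0.01220.
z = (0.30382 − 0.26617)/0.01220 = 0.03765/0.01220 = 3.09.
p-value = P(Z > 3.086) ≈ 0.0010; since p < α = 0.025, reject H₀.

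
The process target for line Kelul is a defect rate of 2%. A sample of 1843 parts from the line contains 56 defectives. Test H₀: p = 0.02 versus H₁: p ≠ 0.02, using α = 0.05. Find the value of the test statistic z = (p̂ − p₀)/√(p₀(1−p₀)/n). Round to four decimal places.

p̂ = 56/1843 = 0.030385.
Under H₀, SE = √(0.02·0.98/1843) = √(1.06348e-05) = 0.003261.
z = (0.030385 − 0.02)/0.003261 = 0.010385/0.003261 = 3.1846.
p-value = 2·P(Z > 3.185) ≈ 0.0014. With α = 0.05, reject H₀.

z = 3.1846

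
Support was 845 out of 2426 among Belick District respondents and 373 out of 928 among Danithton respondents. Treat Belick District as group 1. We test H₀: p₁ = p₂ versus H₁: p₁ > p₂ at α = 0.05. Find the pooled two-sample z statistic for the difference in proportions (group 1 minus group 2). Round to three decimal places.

z = -2.889

p̂₁ = 845/2426 ≈ 0.348310, p̂₂ = 373/928 ≈ 0.401940.
Pooled p̂ = (845+373)/(2426+928) = 1218/3354 = 0.363148.
SE = √(p̂(1−p̂)(1/n₁+1/n₂)) = √(0.363148·0.636852·0.00148979) = √(0.000344546) = 0.018562.
z = (0.348310 − 0.401940)/0.018562 = -0.053630/0.018562 = -2.889.
p-value = P(Z > -2.889) ≈ 0.9981; since p > α = 0.05, fail to reject H₀.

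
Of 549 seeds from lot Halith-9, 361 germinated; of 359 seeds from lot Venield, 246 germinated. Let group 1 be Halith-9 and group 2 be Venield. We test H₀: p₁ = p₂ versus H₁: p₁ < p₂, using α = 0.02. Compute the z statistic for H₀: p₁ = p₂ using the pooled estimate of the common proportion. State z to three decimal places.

p̂₁ = 361/549 ≈ 0.65756, p̂₂ = 246/359 ≈ 0.68524.
Pooled p̂ = (361+246)/(549+359) = 607/908 = 0.66850.
SE = √(0.221607 × 0.00460701) = 0.03195.
z = (0.65756 − 0.68524)/0.03195 = -0.02768/0.03195 = -0.866.
p-value = P(Z < -0.866) ≈ 0.1932; since p > α = 0.02, fail to reject H₀.

z = -0.866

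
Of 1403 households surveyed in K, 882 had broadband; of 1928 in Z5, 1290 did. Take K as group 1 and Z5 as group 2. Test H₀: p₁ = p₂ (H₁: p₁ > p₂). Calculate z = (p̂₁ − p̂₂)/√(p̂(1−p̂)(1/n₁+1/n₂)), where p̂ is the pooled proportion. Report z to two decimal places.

p̂₁ = 882/1403 = 0.6287, p̂₂ = 1290/1928 = 0.6691.
Pooled p̂ = (882+1290)/(1403+1928) = 2172/3331 = 0.6521.
SE = √(p̂(1−p̂)(1/n₁+1/n₂)) = √(0.6521·0.3479·0.00123143) = √(0.000279386) = 0.0167.
z = (0.6287 − 0.6691)/0.0167 = -0.0404/0.0167 = -2.42.

z = -2.42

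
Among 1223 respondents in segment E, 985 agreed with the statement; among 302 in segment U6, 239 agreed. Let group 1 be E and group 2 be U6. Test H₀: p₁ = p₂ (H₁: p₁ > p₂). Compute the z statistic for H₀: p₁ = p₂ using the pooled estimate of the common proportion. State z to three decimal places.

p̂₁ = 985/1223 ≈ 0.80540, p̂₂ = 239/302 ≈ 0.79139.
Pooled p̂ = (985+239)/(1223+302) = 1224/1525 = 0.80262.
SE = √(p̂(1−p̂)(1/n₁+1/n₂)) = √(0.80262·0.19738·0.00412892) = √(0.000654101) = 0.02558.
z = (0.80540 − 0.79139)/0.02558 = 0.01401/0.02558 = 0.548.

z = 0.548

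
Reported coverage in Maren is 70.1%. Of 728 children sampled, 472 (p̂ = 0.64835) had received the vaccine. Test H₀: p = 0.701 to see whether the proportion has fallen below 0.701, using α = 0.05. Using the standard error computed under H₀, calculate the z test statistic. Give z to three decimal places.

z = -3.103

p̂ = 472/728 = 0.64835.
Under H₀, SE = √(0.701·0.299/728) = √(0.000287911) = 0.01697.
z = (0.64835 − 0.701)/0.01697 = -0.05265/0.01697 = -3.103.
p-value = P(Z < -3.103) ≈ 0.0010. With α = 0.05, reject H₀.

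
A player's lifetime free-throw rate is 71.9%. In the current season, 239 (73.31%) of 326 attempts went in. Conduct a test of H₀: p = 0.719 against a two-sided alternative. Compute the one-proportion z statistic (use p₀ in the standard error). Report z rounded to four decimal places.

z = 0.5675

p̂ = 239/326 = 0.733129.
SE = √(p₀(1−p₀)/n) = √(0.20204/326) = 0.024895.
z = (0.733129 − 0.719)/0.024895 = 0.014129/0.024895 = 0.5675.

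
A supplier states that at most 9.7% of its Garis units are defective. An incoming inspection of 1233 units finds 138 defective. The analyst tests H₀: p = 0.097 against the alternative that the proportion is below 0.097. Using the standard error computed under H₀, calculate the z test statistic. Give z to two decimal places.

p̂ = 138/1233 = 0.1119.
Under H₀, SE = √(0.097·0.903/1233) = √(7.10389e-05) = 0.0084.
z = (0.1119 − 0.097)/0.0084 = 0.0149/0.0084 = 1.77.

z = 1.77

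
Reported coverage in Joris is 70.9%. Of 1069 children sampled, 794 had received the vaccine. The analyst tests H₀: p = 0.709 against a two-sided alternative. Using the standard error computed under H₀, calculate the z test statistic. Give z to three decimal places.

p̂ = 794/1069 = 0.742750.
SE = √(p₀(1−p₀)/n) = √(0.20632/1069) = 0.013893.
z = (0.742750 − 0.709)/0.013893 = 0.033750/0.013893 = 2.429.
p-value = 2·P(Z > 2.429) ≈ 0.0151.

z = 2.429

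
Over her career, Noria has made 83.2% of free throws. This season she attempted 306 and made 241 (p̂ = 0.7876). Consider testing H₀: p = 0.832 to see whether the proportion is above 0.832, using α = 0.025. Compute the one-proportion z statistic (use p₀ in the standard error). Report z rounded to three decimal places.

z = -2.078

p̂ = 241/306 ≈ 0.787582.
Under H₀, SE = √(0.832·0.168/306) = √(0.000456784) = 0.021373.
z = (0.787582 − 0.832)/0.021373 = -0.044418/0.021373 = -2.078.
p-value = P(Z > -2.078) ≈ 0.9812; since p > α = 0.025, fail to reject H₀.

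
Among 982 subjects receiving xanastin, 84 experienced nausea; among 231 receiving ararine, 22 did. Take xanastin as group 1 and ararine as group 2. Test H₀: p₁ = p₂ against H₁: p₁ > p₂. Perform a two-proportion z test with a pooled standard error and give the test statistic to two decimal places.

p̂₁ = 84/982 = 0.0855, p̂₂ = 22/231 = 0.0952.
Pooled p̂ = (84+22)/(982+231) = 106/1213 = 0.0874.
SE = √(0.0797502 × 0.00534733) = 0.0207.
z = (0.0855 − 0.0952)/0.0207 = -0.0097/0.0207 = -0.47.

z = -0.47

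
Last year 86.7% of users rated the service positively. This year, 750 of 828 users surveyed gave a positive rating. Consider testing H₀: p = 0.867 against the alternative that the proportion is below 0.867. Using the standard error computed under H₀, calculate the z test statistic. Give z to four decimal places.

z = 3.2876

p̂ = 750/828 = 0.905797.
SE = √(p₀(1−p₀)/n) = √(0.11531/828) = 0.011801.
z = (0.905797 − 0.867)/0.011801 = 0.038797/0.011801 = 3.2876.
p-value = P(Z < 3.288) ≈ 0.9995.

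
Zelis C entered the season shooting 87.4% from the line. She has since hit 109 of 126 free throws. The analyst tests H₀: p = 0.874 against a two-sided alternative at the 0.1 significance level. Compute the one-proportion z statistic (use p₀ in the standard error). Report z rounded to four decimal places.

p̂ = 109/126 = 0.8650794.
SE = √(p₀(1−p₀)/n) = √(0.11012/126) = 0.0295635.
z = (0.8650794 − 0.874)/0.0295635 = -0.0089206/0.0295635 = -0.3017.
Two-sided p-value ≈ 2·Φ(−0.302) = 0.7628; since p > α = 0.1, fail to reject H₀.

z = -0.3017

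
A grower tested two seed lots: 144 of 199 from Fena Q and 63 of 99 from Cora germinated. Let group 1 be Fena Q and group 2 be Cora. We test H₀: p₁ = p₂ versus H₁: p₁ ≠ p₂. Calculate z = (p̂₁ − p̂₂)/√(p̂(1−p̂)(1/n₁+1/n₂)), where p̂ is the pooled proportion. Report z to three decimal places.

p̂₁ = 144/199 ≈ 0.723618, p̂₂ = 63/99 ≈ 0.636364.
Pooled p̂ = (144+63)/(199+99) = 207/298 = 0.694631.
SE = √(p̂(1−p̂)(1/n₁+1/n₂)) = √(0.694631·0.305369·0.0151261) = √(0.00320854) = 0.056644.
z = (0.723618 − 0.636364)/0.056644 = 0.087254/0.056644 = 1.540.

z = 1.540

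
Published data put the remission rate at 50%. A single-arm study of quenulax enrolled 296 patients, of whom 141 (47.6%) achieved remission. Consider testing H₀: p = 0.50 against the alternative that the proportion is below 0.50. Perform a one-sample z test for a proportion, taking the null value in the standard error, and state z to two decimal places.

z = -0.81

p̂ = 141/296 = 0.4764.
Under H₀, SE = √(0.5·0.5/296) = √(0.000844595) = 0.0291.
z = (0.4764 − 0.5)/0.0291 = -0.0236/0.0291 = -0.81.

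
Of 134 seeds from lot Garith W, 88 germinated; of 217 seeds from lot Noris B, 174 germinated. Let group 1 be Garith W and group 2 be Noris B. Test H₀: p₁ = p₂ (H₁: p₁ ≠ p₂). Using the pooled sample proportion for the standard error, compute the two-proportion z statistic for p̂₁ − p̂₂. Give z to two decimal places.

z = -3.04

p̂₁ = 88/134 = 0.6567, p̂₂ = 174/217 = 0.8018.
Pooled p̂ = (88+174)/(134+217) = 262/351 = 0.7464.
SE = √(p̂(1−p̂)(1/n₁+1/n₂)) = √(0.7464·0.2536·0.012071) = √(0.00228465) = 0.0478.
z = (0.6567 − 0.8018)/0.0478 = -0.1451/0.0478 = -3.04.
Two-sided p-value ≈ 2·Φ(−3.036) = 0.0024.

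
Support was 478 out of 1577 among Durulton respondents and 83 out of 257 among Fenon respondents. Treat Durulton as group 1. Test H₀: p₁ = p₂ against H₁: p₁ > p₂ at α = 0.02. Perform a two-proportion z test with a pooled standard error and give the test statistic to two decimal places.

p̂₁ = 478/1577 ≈ 0.3031, p̂₂ = 83/257 ≈ 0.3230.
Pooled p̂ = (478+83)/(1577+257) = 561/1834 = 0.3059.
SE = √(0.212321 × 0.00452517) = 0.0310.
z = (0.3031 − 0.3230)/0.0310 = -0.0199/0.0310 = -0.64.
p-value = P(Z > -0.640) ≈ 0.7390. With α = 0.02, fail to reject H₀.

z = -0.64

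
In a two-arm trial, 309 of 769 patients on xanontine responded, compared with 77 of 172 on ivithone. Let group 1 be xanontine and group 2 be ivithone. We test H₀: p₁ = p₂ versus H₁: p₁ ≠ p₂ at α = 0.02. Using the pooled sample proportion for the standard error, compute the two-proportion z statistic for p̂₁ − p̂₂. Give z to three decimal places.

p̂₁ = 309/769 = 0.40182, p̂₂ = 77/172 = 0.44767.
Pooled p̂ = (309+77)/(769+172) = 386/941 = 0.41020.
SE = √(p̂(1−p̂)(1/n₁+1/n₂)) = √(0.41020·0.58980·0.00711434) = √(0.00172122) = 0.04149.
z = (0.40182 − 0.44767)/0.04149 = -0.04585/0.04149 = -1.105.
Two-sided p-value ≈ 2·Φ(−1.105) = 0.2691, so at α = 0.02 we fail to reject H₀.

z = -1.105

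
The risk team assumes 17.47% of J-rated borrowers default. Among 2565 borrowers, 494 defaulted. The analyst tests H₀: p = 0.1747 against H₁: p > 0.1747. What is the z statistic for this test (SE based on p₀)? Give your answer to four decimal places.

z = 2.3865

p̂ = 494/2565 ≈ 0.1925926.
Standard error under H₀: √(0.1747×0.8253/2565) = 0.0074974.
z = (0.1925926 − 0.1747)/0.0074974 = 0.0178926/0.0074974 = 2.3865.
p-value = P(Z > 2.387) ≈ 0.0085.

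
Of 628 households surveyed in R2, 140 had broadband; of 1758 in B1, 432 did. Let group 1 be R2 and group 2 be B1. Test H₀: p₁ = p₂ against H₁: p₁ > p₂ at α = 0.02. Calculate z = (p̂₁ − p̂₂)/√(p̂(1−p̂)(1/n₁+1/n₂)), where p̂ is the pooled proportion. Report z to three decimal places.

z = -1.149

p̂₁ = 140/628 ≈ 0.22293, p̂₂ = 432/1758 ≈ 0.24573.
Pooled p̂ = (140+432)/(628+1758) = 572/2386 = 0.23973.
SE = √(0.18226 × 0.00216118) = 0.01985.
z = (0.22293 − 0.24573)/0.01985 = -0.02280/0.01985 = -1.149.
p-value = P(Z > -1.149) ≈ 0.8747. With α = 0.02, fail to reject H₀.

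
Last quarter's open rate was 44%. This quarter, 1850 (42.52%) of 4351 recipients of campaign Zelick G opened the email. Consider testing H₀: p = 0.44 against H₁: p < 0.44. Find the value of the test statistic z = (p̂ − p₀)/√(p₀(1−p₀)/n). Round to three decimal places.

p̂ = 1850/4351 ≈ 0.425190.
Standard error under H₀: √(0.44×0.56/4351) = 0.007525.
z = (0.425190 − 0.44)/0.007525 = -0.014810/0.007525 = -1.968.
p-value = P(Z < -1.968) ≈ 0.0245.

z = -1.968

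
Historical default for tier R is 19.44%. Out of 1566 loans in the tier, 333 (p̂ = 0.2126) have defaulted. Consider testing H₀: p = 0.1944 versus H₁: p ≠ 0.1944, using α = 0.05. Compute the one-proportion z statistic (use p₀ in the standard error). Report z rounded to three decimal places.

z = 1.824

p̂ = 333/1566 ≈ 0.21264.
SE = √(p₀(1−p₀)/n) = √(0.15661/1566) = 0.01000.
z = (0.21264 − 0.1944)/0.01000 = 0.01824/0.01000 = 1.824.
Two-sided p-value ≈ 2·Φ(−1.824) = 0.0681; since p > α = 0.05, fail to reject H₀.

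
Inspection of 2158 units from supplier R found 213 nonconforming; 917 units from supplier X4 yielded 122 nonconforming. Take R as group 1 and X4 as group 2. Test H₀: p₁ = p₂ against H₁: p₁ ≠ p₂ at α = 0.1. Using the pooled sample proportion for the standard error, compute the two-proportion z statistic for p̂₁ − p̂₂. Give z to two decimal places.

p̂₁ = 213/2158 ≈ 0.09870, p̂₂ = 122/917 ≈ 0.13304.
Pooled p̂ = (213+122)/(2158+917) = 335/3075 = 0.10894.
SE = √(p̂(1−p̂)(1/n₁+1/n₂)) = √(0.10894·0.89106·0.0015539) = √(0.000150844) = 0.01228.
z = (0.09870 − 0.13304)/0.01228 = -0.03434/0.01228 = -2.80.
p-value = 2·P(Z > 2.796) ≈ 0.0052; since p < α = 0.1, reject H₀.

z = -2.80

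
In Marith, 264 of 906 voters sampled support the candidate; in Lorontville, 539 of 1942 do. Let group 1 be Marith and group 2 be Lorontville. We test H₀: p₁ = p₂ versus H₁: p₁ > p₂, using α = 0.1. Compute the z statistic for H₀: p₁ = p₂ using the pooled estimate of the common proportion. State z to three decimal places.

z = 0.765

p̂₁ = 264/906 = 0.29139, p̂₂ = 539/1942 = 0.27755.
Pooled p̂ = (264+539)/(906+1942) = 803/2848 = 0.28195.
SE = √(0.202455 × 0.00161869) = 0.01810.
z = (0.29139 − 0.27755)/0.01810 = 0.01384/0.01810 = 0.765.
p-value = P(Z > 0.765) ≈ 0.2222. With α = 0.1, fail to reject H₀.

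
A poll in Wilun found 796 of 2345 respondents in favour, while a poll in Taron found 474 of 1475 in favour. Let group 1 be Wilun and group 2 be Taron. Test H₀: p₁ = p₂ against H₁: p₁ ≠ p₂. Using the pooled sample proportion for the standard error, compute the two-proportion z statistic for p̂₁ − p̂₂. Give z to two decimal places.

z = 1.16

p̂₁ = 796/2345 = 0.33945, p̂₂ = 474/1475 = 0.32136.
Pooled p̂ = (796+474)/(2345+1475) = 1270/3820 = 0.33246.
SE = √(p̂(1−p̂)(1/n₁+1/n₂)) = √(0.33246·0.66754·0.00110441) = √(0.000245101) = 0.01566.
z = (0.33945 − 0.32136)/0.01566 = 0.01809/0.01566 = 1.16.
p-value = 2·P(Z > 1.155) ≈ 0.2479.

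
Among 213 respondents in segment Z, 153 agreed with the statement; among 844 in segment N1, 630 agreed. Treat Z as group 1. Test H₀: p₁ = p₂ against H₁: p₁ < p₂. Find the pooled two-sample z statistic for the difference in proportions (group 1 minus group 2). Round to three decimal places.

z = -0.837

p̂₁ = 153/213 ≈ 0.718310, p̂₂ = 630/844 ≈ 0.746445.
Pooled p̂ = (153+630)/(213+844) = 783/1057 = 0.740776.
SE = √(0.192027 × 0.00587967) = 0.033601.
z = (0.718310 − 0.746445)/0.033601 = -0.028135/0.033601 = -0.837.
p-value = P(Z < -0.837) ≈ 0.2012.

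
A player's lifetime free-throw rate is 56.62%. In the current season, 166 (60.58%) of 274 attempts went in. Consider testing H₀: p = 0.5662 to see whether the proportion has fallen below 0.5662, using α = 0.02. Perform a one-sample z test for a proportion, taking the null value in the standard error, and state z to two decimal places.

z = 1.32

p̂ = 166/274 = 0.6058.
SE = √(p₀(1−p₀)/n) = √(0.24562/274) = 0.0299.
z = (0.6058 − 0.5662)/0.0299 = 0.0396/0.0299 = 1.32.
p-value = P(Z < 1.324) ≈ 0.9072; since p > α = 0.02, fail to reject H₀.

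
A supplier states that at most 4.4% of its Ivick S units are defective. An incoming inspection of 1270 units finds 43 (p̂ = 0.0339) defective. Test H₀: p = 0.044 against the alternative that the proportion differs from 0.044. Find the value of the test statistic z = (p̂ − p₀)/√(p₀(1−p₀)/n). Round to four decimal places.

z = -1.7622

p̂ = 43/1270 ≈ 0.0338583.
Standard error under H₀: √(0.044×0.956/1270) = 0.0057551.
z = (0.0338583 − 0.044)/0.0057551 = -0.0101417/0.0057551 = -1.7622.
Two-sided p-value ≈ 2·Φ(−1.762) = 0.0780.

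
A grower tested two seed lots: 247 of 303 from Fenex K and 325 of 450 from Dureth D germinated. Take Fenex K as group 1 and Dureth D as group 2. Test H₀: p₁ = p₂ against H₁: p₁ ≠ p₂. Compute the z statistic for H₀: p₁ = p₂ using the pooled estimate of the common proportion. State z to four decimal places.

z = 2.9274

p̂₁ = 247/303 = 0.815182, p̂₂ = 325/450 = 0.722222.
Pooled p̂ = (247+325)/(303+450) = 572/753 = 0.759628.
SE = √(0.182593 × 0.00552255) = 0.031755.
z = (0.815182 − 0.722222)/0.031755 = 0.092960/0.031755 = 2.9274.
p-value = 2·P(Z > 2.927) ≈ 0.0034.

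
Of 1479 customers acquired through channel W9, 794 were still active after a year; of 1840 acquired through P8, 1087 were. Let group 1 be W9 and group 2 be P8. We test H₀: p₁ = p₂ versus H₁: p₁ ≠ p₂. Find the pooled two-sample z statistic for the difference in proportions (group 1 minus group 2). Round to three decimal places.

z = -3.115

p̂₁ = 794/1479 ≈ 0.536849, p̂₂ = 1087/1840 ≈ 0.590761.
Pooled p̂ = (794+1087)/(1479+1840) = 1881/3319 = 0.566737.
SE = √(p̂(1−p̂)(1/n₁+1/n₂)) = √(0.566737·0.433263·0.00121961) = √(0.000299471) = 0.017305.
z = (0.536849 − 0.590761)/0.017305 = -0.053912/0.017305 = -3.115.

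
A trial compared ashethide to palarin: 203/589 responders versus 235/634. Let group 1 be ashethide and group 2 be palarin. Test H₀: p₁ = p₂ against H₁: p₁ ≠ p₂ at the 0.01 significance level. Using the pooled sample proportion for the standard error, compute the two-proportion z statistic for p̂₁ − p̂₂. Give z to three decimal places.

z = -0.948

p̂₁ = 203/589 ≈ 0.34465, p̂₂ = 235/634 ≈ 0.37066.
Pooled p̂ = (203+235)/(589+634) = 438/1223 = 0.35814.
SE = √(0.229875 × 0.00327508) = 0.02744.
z = (0.34465 − 0.37066)/0.02744 = -0.02601/0.02744 = -0.948.
Two-sided p-value ≈ 2·Φ(−0.948) = 0.3431, so at α = 0.01 we fail to reject H₀.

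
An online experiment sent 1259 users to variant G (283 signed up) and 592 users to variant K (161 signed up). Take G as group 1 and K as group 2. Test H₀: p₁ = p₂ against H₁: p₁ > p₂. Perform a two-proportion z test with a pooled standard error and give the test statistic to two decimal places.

z = -2.22

p̂₁ = 283/1259 = 0.2248, p̂₂ = 161/592 = 0.2720.
Pooled p̂ = (283+161)/(1259+592) = 444/1851 = 0.2399.
SE = √(p̂(1−p̂)(1/n₁+1/n₂)) = √(0.2399·0.7601·0.00248347) = √(0.000452818) = 0.0213.
z = (0.2248 − 0.2720)/0.0213 = -0.0472/0.0213 = -2.22.
p-value = P(Z > -2.217) ≈ 0.9867.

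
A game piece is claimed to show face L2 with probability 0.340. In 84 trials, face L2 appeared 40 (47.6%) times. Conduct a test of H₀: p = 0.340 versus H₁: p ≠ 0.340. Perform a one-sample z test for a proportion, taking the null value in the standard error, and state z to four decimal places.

p̂ = 40/84 = 0.4761905.
SE = √(p₀(1−p₀)/n) = √(0.2244/84) = 0.0516859.
z = (0.4761905 − 0.34)/0.0516859 = 0.1361905/0.0516859 = 2.6350.
Two-sided p-value ≈ 2·Φ(−2.635) = 0.0084.

z = 2.6350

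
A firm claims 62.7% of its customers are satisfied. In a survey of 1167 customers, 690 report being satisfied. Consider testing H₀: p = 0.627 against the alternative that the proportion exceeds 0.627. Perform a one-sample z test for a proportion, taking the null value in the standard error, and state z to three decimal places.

p̂ = 690/1167 = 0.591260.
SE = √(p₀(1−p₀)/n) = √(0.23387/1167) = 0.014156.
z = (0.591260 − 0.627)/0.014156 = -0.035740/0.014156 = -2.525.

z = -2.525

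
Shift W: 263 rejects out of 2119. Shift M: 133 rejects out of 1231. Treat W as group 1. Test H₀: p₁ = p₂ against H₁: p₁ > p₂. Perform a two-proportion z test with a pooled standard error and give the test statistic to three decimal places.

p̂₁ = 263/2119 = 0.124115, p̂₂ = 133/1231 = 0.108042.
Pooled p̂ = (263+133)/(2119+1231) = 396/3350 = 0.118209.
SE = √(p̂(1−p̂)(1/n₁+1/n₂)) = √(0.118209·0.881791·0.00128427) = √(0.000133866) = 0.011570.
z = (0.124115 − 0.108042)/0.011570 = 0.016073/0.011570 = 1.389.

z = 1.389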